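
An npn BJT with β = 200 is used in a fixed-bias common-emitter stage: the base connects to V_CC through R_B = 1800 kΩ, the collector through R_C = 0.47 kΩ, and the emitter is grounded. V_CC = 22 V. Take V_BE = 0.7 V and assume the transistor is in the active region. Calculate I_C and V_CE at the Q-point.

Base loop: V_CC = I_B·R_B + V_BE, so I_B = (22 − 0.7)/1800 kΩ = 0.0118 mA.
In the active region I_C = β·I_B = 200 × 0.0118 = 2.37 mA.
Collector loop: V_CE = V_CC − I_C·R_C = 22 − 2.37×0.47 = 20.9 V.
Since V_CE = 20.9 V > V_CE(sat) ≈ 0.2 V, the transistor is in the active region as assumed.

I_C ≈ 2.4 mA, V_CE ≈ 21 V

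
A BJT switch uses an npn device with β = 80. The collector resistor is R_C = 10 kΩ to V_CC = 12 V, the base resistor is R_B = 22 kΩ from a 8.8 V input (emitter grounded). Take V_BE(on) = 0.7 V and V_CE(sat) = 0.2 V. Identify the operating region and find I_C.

Assume active: I_B = (8.8 − 0.7)/22 = 0.368 mA, giving I_C = β·I_B = 29.5 mA.
But then V_CE = 12 − 29.5×10 = -283 V < V_CE(sat) = 0.2 V — impossible in the active region.
So the transistor is saturated. With V_CE = 0.2 V, I_C = (V_CC − 0.2)/R_C = 11.8/10 = 1.18 mA.
Check: β·I_B = 29.5 mA > I_C = 1.18 mA, confirming saturation.

saturation; I_C ≈ 1.2 mA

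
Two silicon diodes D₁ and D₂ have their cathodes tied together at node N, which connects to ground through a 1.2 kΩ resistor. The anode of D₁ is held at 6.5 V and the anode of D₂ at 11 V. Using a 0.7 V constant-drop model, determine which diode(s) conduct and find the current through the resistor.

Assume both conduct. Then node N would need to be at both 6.5−0.7 = 5.8 V and 11−0.7 = 10.3 V, which is impossible.
Assume only D₂ conducts: V_N = 11 − 0.7 = 10.3 V, so I_R = 10.3/1.2 = 8.58 mA.
Check D₁: its anode-to-cathode voltage is 6.5 − 10.3 = -3.8 V < 0.7 V, so it is off. The assumption is consistent.

Only D₂ conducts; I_R ≈ 8.6 mA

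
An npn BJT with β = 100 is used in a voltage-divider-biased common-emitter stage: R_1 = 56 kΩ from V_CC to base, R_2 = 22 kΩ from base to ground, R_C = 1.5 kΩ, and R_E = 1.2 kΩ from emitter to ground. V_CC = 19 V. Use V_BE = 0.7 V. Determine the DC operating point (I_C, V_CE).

I_C ≈ 3.4 mA, V_CE ≈ 9.8 V

Thevenize the base divider: V_Th = V_CC·R_2/(R_1+R_2) = 19×22/78 = 5.36 V, R_Th = R_1‖R_2 = 15.8 kΩ.
Base-emitter loop: V_Th = I_B·R_Th + V_BE + (β+1)I_B·R_E, so I_B = (5.36 − 0.7) / (15.8 + 101×1.2) = 0.034 mA.
I_C = β·I_B = 100×0.034 = 3.4 mA, and I_E = (β+1)I_B = 3.43 mA.
V_CE = V_CC − I_C·R_C − I_E·R_E = 19 − 3.4×1.5 − 3.43×1.2 = 9.78 V.
V_CE = 9.78 V > 0.2 V confirms active-region operation.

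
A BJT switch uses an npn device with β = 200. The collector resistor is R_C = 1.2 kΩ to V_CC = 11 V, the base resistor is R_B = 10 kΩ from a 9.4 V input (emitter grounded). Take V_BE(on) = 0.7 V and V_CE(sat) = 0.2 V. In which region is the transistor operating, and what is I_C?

Assume active: I_B = (9.4 − 0.7)/10 = 0.87 mA, giving I_C = β·I_B = 174 mA.
But then V_CE = 11 − 174×1.2 = -198 V < V_CE(sat) = 0.2 V — impossible in the active region.
So the transistor is saturated. With V_CE = 0.2 V, I_C = (V_CC − 0.2)/R_C = 10.8/1.2 = 9 mA.
Check: β·I_B = 174 mA > I_C = 9 mA, confirming saturation.

saturation; I_C ≈ 9 mA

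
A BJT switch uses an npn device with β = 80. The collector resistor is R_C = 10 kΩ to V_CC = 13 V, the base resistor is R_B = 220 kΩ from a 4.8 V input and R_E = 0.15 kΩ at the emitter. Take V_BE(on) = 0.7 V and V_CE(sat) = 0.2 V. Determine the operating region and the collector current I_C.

Assume active: I_B = (4.8 − 0.7)/(220 + 81×0.15) = 0.0177 mA, I_C = β·I_B = 1.41 mA.
Then V_CE = 13 − 1.41×10 − 1.43×0.15 = -1.34 V < 0.2 V — the active assumption fails.
Re-solve with V_CE = 0.2 V. KCL at the emitter: V_E/R_E = (V_BB−0.7−V_E)/R_B + (V_CC−0.2−V_E)/R_C, giving V_E = 0.192 V.
I_C = (V_CC − 0.2 − V_E)/R_C = (12.8 − 0.192)/10 = 1.26 mA.
Check: I_B = (4.1 − 0.192)/220 = 0.0178 mA, and β·I_B = 1.42 mA > I_C, confirming saturation.

saturation; I_C ≈ 1.3 mA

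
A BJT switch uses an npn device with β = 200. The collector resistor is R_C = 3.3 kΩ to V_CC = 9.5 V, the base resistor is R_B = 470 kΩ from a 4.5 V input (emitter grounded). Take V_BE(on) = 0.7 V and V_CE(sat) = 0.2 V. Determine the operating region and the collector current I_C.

Assume active. Base-emitter loop: I_B = (V_BB − V_BE)/R_B = (4.5 − 0.7)/470 = 0.00809 mA.
I_C = β·I_B = 200×0.00809 = 1.62 mA.
V_CE = V_CC − I_C·R_C = 9.5 − 1.62×3.3 = 4.16 V > V_CE(sat), so the active-region assumption holds.

active; I_C ≈ 1.6 mA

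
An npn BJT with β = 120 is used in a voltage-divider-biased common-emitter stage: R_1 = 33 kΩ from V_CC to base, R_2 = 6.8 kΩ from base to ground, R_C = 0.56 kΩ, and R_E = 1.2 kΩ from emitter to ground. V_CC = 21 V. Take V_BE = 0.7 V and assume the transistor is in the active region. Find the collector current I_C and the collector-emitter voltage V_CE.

Thevenize the base divider: V_Th = V_CC·R_2/(R_1+R_2) = 21×6.8/39.8 = 3.59 V, R_Th = R_1‖R_2 = 5.64 kΩ.
Base-emitter loop: V_Th = I_B·R_Th + V_BE + (β+1)I_B·R_E, so I_B = (3.59 − 0.7) / (5.64 + 121×1.2) = 0.0191 mA.
I_C = β·I_B = 120×0.0191 = 2.3 mA, and I_E = (β+1)I_B = 2.32 mA.
V_CE = V_CC − I_C·R_C − I_E·R_E = 21 − 2.3×0.56 − 2.32×1.2 = 16.9 V.
V_CE = 16.9 V > 0.2 V confirms active-region operation.

I_C ≈ 2.3 mA, V_CE ≈ 17 V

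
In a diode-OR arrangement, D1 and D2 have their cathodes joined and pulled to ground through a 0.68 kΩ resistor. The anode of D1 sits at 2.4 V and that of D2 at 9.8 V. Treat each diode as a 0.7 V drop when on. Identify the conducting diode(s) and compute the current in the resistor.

Assume both conduct. Then node N would need to be at both 2.4−0.7 = 1.7 V and 9.8−0.7 = 9.1 V, which is impossible.
Assume only D2 conducts: V_N = 9.8 − 0.7 = 9.1 V, so I_R = 9.1/0.68 = 13.4 mA.
Check D1: its anode-to-cathode voltage is 2.4 − 9.1 = -6.7 V < 0.7 V, so it is off. The assumption is consistent.

Only D2 conducts; I_R ≈ 13 mA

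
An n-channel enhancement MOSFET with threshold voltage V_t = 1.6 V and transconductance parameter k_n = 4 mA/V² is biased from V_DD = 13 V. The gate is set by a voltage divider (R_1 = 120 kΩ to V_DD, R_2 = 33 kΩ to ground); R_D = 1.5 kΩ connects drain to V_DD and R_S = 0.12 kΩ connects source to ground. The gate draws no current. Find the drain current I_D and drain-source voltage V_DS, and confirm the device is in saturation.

V_G = V_DD·R_2/(R_1+R_2) = 13×33/153 = 2.8 V.
Assume saturation: I_D = (k_n/2)(V_GS − V_t)² with V_GS = V_G − I_D·R_S = 2.8 − 0.12·I_D.
Substituting gives 0.0288·I_D² − 1.58·I_D + 2.9 = 0, with roots I_D = 1.9 or 52.9 mA.
The root I_D = 52.9 mA gives V_GS = -3.54 V ≤ V_t, so take I_D = 1.9 mA.
Then V_GS = 2.58 V and V_DS = V_DD − I_D(R_D+R_S) = 13 − 1.9×1.62 = 9.92 V.
Saturation requires V_DS ≥ V_GS − V_t = 0.976 V; 9.92 ≥ 0.976 ✓.

I_D ≈ 1.9 mA, V_DS ≈ 9.9 V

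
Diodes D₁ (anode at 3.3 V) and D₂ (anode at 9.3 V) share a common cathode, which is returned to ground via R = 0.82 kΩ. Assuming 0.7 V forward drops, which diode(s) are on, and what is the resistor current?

Only D₂ conducts; I_R ≈ 10 mA

Assume both conduct. Then node N would need to be at both 3.3−0.7 = 2.6 V and 9.3−0.7 = 8.6 V, which is impossible.
Assume only D₂ conducts: V_N = 9.3 − 0.7 = 8.6 V, so I_R = 8.6/0.82 = 10.5 mA.
Check D₁: its anode-to-cathode voltage is 3.3 − 8.6 = -5.3 V < 0.7 V, so it is off. The assumption is consistent.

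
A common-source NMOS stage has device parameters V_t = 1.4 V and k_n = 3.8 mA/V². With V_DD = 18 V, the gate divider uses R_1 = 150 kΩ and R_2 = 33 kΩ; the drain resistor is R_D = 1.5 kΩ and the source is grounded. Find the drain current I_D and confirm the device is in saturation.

V_G = V_DD·R_2/(R_1+R_2) = 18×33/183 = 3.25 V. With the source grounded, V_GS = V_G = 3.25 V.
Assume saturation: I_D = (k_n/2)(V_GS − V_t)² = (3.8/2)×(3.25 − 1.4)² = 1.9×1.85² = 6.47 mA.
V_DS = V_DD − I_D·R_D = 18 − 6.47×1.5 = 8.29 V.
Saturation requires V_DS ≥ V_GS − V_t = 1.85 V; 8.29 ≥ 1.85 ✓.

I_D ≈ 6.5 mA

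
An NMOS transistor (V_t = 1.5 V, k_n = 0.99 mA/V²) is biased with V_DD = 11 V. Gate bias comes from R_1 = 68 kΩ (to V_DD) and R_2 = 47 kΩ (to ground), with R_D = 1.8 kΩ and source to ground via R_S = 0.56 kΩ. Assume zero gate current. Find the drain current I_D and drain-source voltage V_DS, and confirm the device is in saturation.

V_G = V_DD·R_2/(R_1+R_2) = 11×47/115 = 4.5 V.
Assume saturation: I_D = (k_n/2)(V_GS − V_t)² with V_GS = V_G − I_D·R_S = 4.5 − 0.56·I_D.
Substituting gives 0.155·I_D² − 2.66·I_D + 4.44 = 0, with roots I_D = 1.87 or 15.3 mA.
The root I_D = 15.3 mA gives V_GS = -4.05 V ≤ V_t, so take I_D = 1.87 mA.
Then V_GS = 3.45 V and V_DS = V_DD − I_D(R_D+R_S) = 11 − 1.87×2.36 = 6.58 V.
Saturation requires V_DS ≥ V_GS − V_t = 1.95 V; 6.58 ≥ 1.95 ✓.

I_D ≈ 1.9 mA, V_DS ≈ 6.6 V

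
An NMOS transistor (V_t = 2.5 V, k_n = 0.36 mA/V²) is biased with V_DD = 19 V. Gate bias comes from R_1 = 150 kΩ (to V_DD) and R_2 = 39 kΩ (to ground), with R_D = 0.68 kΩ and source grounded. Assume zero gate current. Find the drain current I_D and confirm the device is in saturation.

I_D ≈ 0.36 mA

V_G = V_DD·R_2/(R_1+R_2) = 19×39/189 = 3.92 V. With the source grounded, V_GS = V_G = 3.92 V.
Assume saturation: I_D = (k_n/2)(V_GS − V_t)² = (0.36/2)×(3.92 − 2.5)² = 0.18×1.42² = 0.363 mA.
V_DS = V_DD − I_D·R_D = 19 − 0.363×0.68 = 18.8 V.
Saturation requires V_DS ≥ V_GS − V_t = 1.42 V; 18.8 ≥ 1.42 ✓.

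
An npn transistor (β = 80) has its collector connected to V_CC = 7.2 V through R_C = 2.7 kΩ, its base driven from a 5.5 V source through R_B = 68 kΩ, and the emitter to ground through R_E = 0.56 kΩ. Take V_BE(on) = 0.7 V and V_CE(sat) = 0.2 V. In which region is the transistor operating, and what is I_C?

saturation; I_C ≈ 2.1 mA

Assume active: I_B = (5.5 − 0.7)/(68 + 81×0.56) = 0.0423 mA, I_C = β·I_B = 3.39 mA.
Then V_CE = 7.2 − 3.39×2.7 − 3.43×0.56 = -3.87 V < 0.2 V — the active assumption fails.
Re-solve with V_CE = 0.2 V. KCL at the emitter: V_E/R_E = (V_BB−0.7−V_E)/R_B + (V_CC−0.2−V_E)/R_C, giving V_E = 1.23 V.
I_C = (V_CC − 0.2 − V_E)/R_C = (7 − 1.23)/2.7 = 2.14 mA.
Check: I_B = (4.8 − 1.23)/68 = 0.0525 mA, and β·I_B = 4.2 mA > I_C, confirming saturation.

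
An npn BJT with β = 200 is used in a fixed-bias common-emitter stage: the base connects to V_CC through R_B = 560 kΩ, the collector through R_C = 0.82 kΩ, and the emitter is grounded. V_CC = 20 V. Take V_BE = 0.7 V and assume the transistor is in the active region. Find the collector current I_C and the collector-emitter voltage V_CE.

Base loop: V_CC = I_B·R_B + V_BE, so I_B = (20 − 0.7)/560 kΩ = 0.0345 mA.
In the active region I_C = β·I_B = 200 × 0.0345 = 6.89 mA.
Collector loop: V_CE = V_CC − I_C·R_C = 20 − 6.89×0.82 = 14.3 V.
Since V_CE = 14.3 V > V_CE(sat) ≈ 0.2 V, the transistor is in the active region as assumed.

I_C ≈ 6.9 mA, V_CE ≈ 14 V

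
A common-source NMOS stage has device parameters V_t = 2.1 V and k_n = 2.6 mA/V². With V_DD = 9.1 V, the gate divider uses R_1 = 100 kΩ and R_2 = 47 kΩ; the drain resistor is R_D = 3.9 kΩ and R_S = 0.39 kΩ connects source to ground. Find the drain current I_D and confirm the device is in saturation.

I_D ≈ 0.49 mA

V_G = V_DD·R_2/(R_1+R_2) = 9.1×47/147 = 2.91 V.
Assume saturation: I_D = (k_n/2)(V_GS − V_t)² with V_GS = V_G − I_D·R_S = 2.91 − 0.39·I_D.
Substituting gives 0.198·I_D² − 1.82·I_D + 0.852 = 0, with roots I_D = 0.494 or 8.71 mA.
The root I_D = 8.71 mA gives V_GS = -0.489 V ≤ V_t, so take I_D = 0.494 mA.
Then V_GS = 2.72 V and V_DS = V_DD − I_D(R_D+R_S) = 9.1 − 0.494×4.29 = 6.98 V.
Saturation requires V_DS ≥ V_GS − V_t = 0.617 V; 6.98 ≥ 0.617 ✓.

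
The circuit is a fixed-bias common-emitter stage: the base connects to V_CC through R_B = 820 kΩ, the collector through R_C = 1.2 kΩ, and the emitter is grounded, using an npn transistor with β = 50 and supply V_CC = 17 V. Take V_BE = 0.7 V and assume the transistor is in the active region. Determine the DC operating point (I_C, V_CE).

Base loop: V_CC = I_B·R_B + V_BE, so I_B = (17 − 0.7)/820 kΩ = 0.0199 mA.
In the active region I_C = β·I_B = 50 × 0.0199 = 0.994 mA.
Collector loop: V_CE = V_CC − I_C·R_C = 17 − 0.994×1.2 = 15.8 V.
Since V_CE = 15.8 V > V_CE(sat) ≈ 0.2 V, the transistor is in the active region as assumed.

I_C ≈ 0.99 mA, V_CE ≈ 16 V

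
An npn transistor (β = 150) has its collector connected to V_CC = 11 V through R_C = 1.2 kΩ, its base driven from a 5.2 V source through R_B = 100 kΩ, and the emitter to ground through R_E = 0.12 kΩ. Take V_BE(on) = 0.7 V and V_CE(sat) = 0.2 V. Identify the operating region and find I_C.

Assume active. Base-emitter loop: I_B = (V_BB − V_BE)/(R_B + (β+1)R_E) = (5.2 − 0.7)/(100 + 151×0.12) = 0.0381 mA.
I_C = β·I_B = 150×0.0381 = 5.71 mA.
V_CE = V_CC − I_C·R_C − I_E·R_E = 11 − 5.71×1.2 − 5.75×0.12 = 3.45 V > V_CE(sat), so the active-region assumption holds.

active; I_C ≈ 5.7 mA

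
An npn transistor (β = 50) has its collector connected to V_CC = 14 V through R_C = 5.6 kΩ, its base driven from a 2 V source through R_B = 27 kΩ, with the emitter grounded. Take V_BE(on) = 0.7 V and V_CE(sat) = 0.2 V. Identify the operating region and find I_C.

Assume active. Base-emitter loop: I_B = (V_BB − V_BE)/R_B = (2 − 0.7)/27 = 0.0481 mA.
I_C = β·I_B = 50×0.0481 = 2.41 mA.
V_CE = V_CC − I_C·R_C = 14 − 2.41×5.6 = 0.519 V > V_CE(sat), so the active-region assumption holds.

active; I_C ≈ 2.4 mA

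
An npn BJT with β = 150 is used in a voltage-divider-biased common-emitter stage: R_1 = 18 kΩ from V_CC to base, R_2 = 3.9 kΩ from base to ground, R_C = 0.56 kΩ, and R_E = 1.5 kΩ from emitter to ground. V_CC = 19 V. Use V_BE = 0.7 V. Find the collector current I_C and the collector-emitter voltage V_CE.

Thevenize the base divider: V_Th = V_CC·R_2/(R_1+R_2) = 19×3.9/21.9 = 3.38 V, R_Th = R_1‖R_2 = 3.21 kΩ.
Base-emitter loop: V_Th = I_B·R_Th + V_BE + (β+1)I_B·R_E, so I_B = (3.38 − 0.7) / (3.21 + 151×1.5) = 0.0117 mA.
I_C = β·I_B = 150×0.0117 = 1.75 mA, and I_E = (β+1)I_B = 1.76 mA.
V_CE = V_CC − I_C·R_C − I_E·R_E = 19 − 1.75×0.56 − 1.76×1.5 = 15.4 V.
V_CE = 15.4 V > 0.2 V confirms active-region operation.

I_C ≈ 1.8 mA, V_CE ≈ 15 V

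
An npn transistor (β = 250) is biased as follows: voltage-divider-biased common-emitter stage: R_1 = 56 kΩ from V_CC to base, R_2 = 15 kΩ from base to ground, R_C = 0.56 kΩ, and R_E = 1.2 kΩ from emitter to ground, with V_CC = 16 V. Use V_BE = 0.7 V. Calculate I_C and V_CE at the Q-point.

I_C ≈ 2.1 mA, V_CE ≈ 12 V

Thevenize the base divider: V_Th = V_CC·R_2/(R_1+R_2) = 16×15/71 = 3.38 V, R_Th = R_1‖R_2 = 11.8 kΩ.
Base-emitter loop: V_Th = I_B·R_Th + V_BE + (β+1)I_B·R_E, so I_B = (3.38 − 0.7) / (11.8 + 251×1.2) = 0.00856 mA.
I_C = β·I_B = 250×0.00856 = 2.14 mA, and I_E = (β+1)I_B = 2.15 mA.
V_CE = V_CC − I_C·R_C − I_E·R_E = 16 − 2.14×0.56 − 2.15×1.2 = 12.2 V.
V_CE = 12.2 V > 0.2 V confirms active-region operation.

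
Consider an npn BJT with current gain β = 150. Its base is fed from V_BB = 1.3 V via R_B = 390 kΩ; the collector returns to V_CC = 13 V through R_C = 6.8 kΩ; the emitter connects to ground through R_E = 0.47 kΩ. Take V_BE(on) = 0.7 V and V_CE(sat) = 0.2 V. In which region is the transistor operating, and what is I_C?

Assume active. Base-emitter loop: I_B = (V_BB − V_BE)/(R_B + (β+1)R_E) = (1.3 − 0.7)/(390 + 151×0.47) = 0.0013 mA.
I_C = β·I_B = 150×0.0013 = 0.195 mA.
V_CE = V_CC − I_C·R_C − I_E·R_E = 13 − 0.195×6.8 − 0.197×0.47 = 11.6 V > V_CE(sat), so the active-region assumption holds.

active; I_C ≈ 0.2 mA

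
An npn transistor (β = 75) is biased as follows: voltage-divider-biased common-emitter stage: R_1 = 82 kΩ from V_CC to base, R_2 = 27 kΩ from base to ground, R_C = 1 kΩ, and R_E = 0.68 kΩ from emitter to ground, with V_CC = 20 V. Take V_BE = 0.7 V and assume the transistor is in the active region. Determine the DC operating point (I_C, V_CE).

I_C ≈ 4.4 mA, V_CE ≈ 13 V

Thevenize the base divider: V_Th = V_CC·R_2/(R_1+R_2) = 20×27/109 = 4.95 V, R_Th = R_1‖R_2 = 20.3 kΩ.
Base-emitter loop: V_Th = I_B·R_Th + V_BE + (β+1)I_B·R_E, so I_B = (4.95 − 0.7) / (20.3 + 76×0.68) = 0.0591 mA.
I_C = β·I_B = 75×0.0591 = 4.43 mA, and I_E = (β+1)I_B = 4.49 mA.
V_CE = V_CC − I_C·R_C − I_E·R_E = 20 − 4.43×1 − 4.49×0.68 = 12.5 V.
V_CE = 12.5 V > 0.2 V confirms active-region operation.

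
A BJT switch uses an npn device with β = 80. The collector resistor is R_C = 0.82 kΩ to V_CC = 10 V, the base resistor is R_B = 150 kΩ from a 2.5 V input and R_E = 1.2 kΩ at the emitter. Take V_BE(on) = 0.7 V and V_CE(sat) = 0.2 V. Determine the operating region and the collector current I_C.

active; I_C ≈ 0.58 mA

Assume active. Base-emitter loop: I_B = (V_BB − V_BE)/(R_B + (β+1)R_E) = (2.5 − 0.7)/(150 + 81×1.2) = 0.00728 mA.
I_C = β·I_B = 80×0.00728 = 0.583 mA.
V_CE = V_CC − I_C·R_C − I_E·R_E = 10 − 0.583×0.82 − 0.59×1.2 = 8.81 V > V_CE(sat), so the active-region assumption holds.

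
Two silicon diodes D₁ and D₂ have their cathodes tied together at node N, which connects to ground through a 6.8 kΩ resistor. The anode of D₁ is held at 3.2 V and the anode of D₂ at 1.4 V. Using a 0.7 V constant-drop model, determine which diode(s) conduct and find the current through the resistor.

Only D₁ conducts; I_R ≈ 0.37 mA

Assume both conduct. Then node N would need to be at both 3.2−0.7 = 2.5 V and 1.4−0.7 = 0.7 V, which is impossible.
Assume only D₁ conducts: V_N = 3.2 − 0.7 = 2.5 V, so I_R = 2.5/6.8 = 0.368 mA.
Check D₂: its anode-to-cathode voltage is 1.4 − 2.5 = -1.1 V < 0.7 V, so it is off. The assumption is consistent.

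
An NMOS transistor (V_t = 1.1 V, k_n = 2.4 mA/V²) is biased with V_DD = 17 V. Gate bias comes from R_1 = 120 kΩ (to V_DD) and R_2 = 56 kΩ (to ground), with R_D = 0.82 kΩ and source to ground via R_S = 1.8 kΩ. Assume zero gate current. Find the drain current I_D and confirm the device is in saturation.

I_D ≈ 1.7 mA

V_G = V_DD·R_2/(R_1+R_2) = 17×56/176 = 5.41 V.
Assume saturation: I_D = (k_n/2)(V_GS − V_t)² with V_GS = V_G − I_D·R_S = 5.41 − 1.8·I_D.
Substituting gives 3.89·I_D² − 19.6·I_D + 22.3 = 0, with roots I_D = 1.73 or 3.32 mA.
The root I_D = 3.32 mA gives V_GS = -0.563 V ≤ V_t, so take I_D = 1.73 mA.
Then V_GS = 2.3 V and V_DS = V_DD − I_D(R_D+R_S) = 17 − 1.73×2.62 = 12.5 V.
Saturation requires V_DS ≥ V_GS − V_t = 1.2 V; 12.5 ≥ 1.2 ✓.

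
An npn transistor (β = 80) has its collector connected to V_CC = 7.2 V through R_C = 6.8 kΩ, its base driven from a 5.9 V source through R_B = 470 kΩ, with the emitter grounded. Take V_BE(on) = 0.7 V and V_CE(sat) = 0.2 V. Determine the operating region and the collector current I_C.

Assume active. Base-emitter loop: I_B = (V_BB − V_BE)/R_B = (5.9 − 0.7)/470 = 0.0111 mA.
I_C = β·I_B = 80×0.0111 = 0.885 mA.
V_CE = V_CC − I_C·R_C = 7.2 − 0.885×6.8 = 1.18 V > V_CE(sat), so the active-region assumption holds.

active; I_C ≈ 0.89 mA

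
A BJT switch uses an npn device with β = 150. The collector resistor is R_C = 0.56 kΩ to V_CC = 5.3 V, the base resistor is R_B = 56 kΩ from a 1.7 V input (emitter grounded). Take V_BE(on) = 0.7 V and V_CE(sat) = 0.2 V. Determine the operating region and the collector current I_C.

active; I_C ≈ 2.7 mA

Assume active. Base-emitter loop: I_B = (V_BB − V_BE)/R_B = (1.7 − 0.7)/56 = 0.0179 mA.
I_C = β·I_B = 150×0.0179 = 2.68 mA.
V_CE = V_CC − I_C·R_C = 5.3 − 2.68×0.56 = 3.8 V > V_CE(sat), so the active-region assumption holds.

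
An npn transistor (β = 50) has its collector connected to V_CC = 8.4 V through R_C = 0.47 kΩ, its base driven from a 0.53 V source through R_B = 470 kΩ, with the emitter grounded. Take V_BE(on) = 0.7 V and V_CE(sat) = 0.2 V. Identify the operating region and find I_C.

V_BB = 0.53 V ≤ V_BE(on) = 0.7 V, so the base-emitter junction is not forward biased.
The transistor is in cutoff: I_B = I_C = 0.

cutoff; I_C ≈ 0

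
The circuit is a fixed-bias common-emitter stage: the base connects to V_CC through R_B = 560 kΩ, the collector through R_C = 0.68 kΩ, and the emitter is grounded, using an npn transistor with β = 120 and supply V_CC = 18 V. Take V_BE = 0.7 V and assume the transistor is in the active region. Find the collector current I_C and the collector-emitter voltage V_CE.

I_C ≈ 3.7 mA, V_CE ≈ 15 V

Base loop: V_CC = I_B·R_B + V_BE, so I_B = (18 − 0.7)/560 kΩ = 0.0309 mA.
In the active region I_C = β·I_B = 120 × 0.0309 = 3.71 mA.
Collector loop: V_CE = V_CC − I_C·R_C = 18 − 3.71×0.68 = 15.5 V.
Since V_CE = 15.5 V > V_CE(sat) ≈ 0.2 V, the transistor is in the active region as assumed.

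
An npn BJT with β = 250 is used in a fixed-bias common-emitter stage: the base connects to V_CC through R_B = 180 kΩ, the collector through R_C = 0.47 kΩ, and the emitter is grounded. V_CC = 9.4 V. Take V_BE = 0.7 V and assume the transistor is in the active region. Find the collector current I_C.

I_C ≈ 12 mA

Base loop: V_CC = I_B·R_B + V_BE, so I_B = (9.4 − 0.7)/180 kΩ = 0.0483 mA.
In the active region I_C = β·I_B = 250 × 0.0483 = 12.1 mA.
Collector loop: V_CE = V_CC − I_C·R_C = 9.4 − 12.1×0.47 = 3.72 V.
Since V_CE = 3.72 V > V_CE(sat) ≈ 0.2 V, the transistor is in the active region as assumed.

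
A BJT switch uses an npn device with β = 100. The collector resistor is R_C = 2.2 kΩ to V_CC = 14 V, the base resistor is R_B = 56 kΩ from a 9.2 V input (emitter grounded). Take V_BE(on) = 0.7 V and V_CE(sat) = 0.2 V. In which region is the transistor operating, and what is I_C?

saturation; I_C ≈ 6.3 mA

Assume active: I_B = (9.2 − 0.7)/56 = 0.152 mA, giving I_C = β·I_B = 15.2 mA.
But then V_CE = 14 − 15.2×2.2 = -19.4 V < V_CE(sat) = 0.2 V — impossible in the active region.
So the transistor is saturated. With V_CE = 0.2 V, I_C = (V_CC − 0.2)/R_C = 13.8/2.2 = 6.27 mA.
Check: β·I_B = 15.2 mA > I_C = 6.27 mA, confirming saturation.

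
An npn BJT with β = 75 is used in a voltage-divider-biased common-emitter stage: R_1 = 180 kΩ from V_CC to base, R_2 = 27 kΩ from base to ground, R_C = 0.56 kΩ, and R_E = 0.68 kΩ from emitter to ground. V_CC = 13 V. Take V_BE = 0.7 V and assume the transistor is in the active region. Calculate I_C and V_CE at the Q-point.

I_C ≈ 0.99 mA, V_CE ≈ 12 V

Thevenize the base divider: V_Th = V_CC·R_2/(R_1+R_2) = 13×27/207 = 1.7 V, R_Th = R_1‖R_2 = 23.5 kΩ.
Base-emitter loop: V_Th = I_B·R_Th + V_BE + (β+1)I_B·R_E, so I_B = (1.7 − 0.7) / (23.5 + 76×0.68) = 0.0132 mA.
I_C = β·I_B = 75×0.0132 = 0.994 mA, and I_E = (β+1)I_B = 1.01 mA.
V_CE = V_CC − I_C·R_C − I_E·R_E = 13 − 0.994×0.56 − 1.01×0.68 = 11.8 V.
V_CE = 11.8 V > 0.2 V confirms active-region operation.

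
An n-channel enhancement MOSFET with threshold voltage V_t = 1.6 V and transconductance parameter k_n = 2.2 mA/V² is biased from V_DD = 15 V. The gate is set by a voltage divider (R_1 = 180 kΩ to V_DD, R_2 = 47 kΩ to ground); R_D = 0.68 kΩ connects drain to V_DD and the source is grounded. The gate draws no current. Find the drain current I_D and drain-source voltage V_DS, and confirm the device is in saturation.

V_G = V_DD·R_2/(R_1+R_2) = 15×47/227 = 3.11 V. With the source grounded, V_GS = V_G = 3.11 V.
Assume saturation: I_D = (k_n/2)(V_GS − V_t)² = (2.2/2)×(3.11 − 1.6)² = 1.1×1.51² = 2.49 mA.
V_DS = V_DD − I_D·R_D = 15 − 2.49×0.68 = 13.3 V.
Saturation requires V_DS ≥ V_GS − V_t = 1.51 V; 13.3 ≥ 1.51 ✓.

I_D ≈ 2.5 mA, V_DS ≈ 13 V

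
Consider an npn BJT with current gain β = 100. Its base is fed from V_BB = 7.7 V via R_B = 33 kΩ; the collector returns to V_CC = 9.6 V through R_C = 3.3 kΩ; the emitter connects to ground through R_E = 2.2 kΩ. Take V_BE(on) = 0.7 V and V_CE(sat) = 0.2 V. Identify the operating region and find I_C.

saturation; I_C ≈ 1.7 mA

Assume active: I_B = (7.7 − 0.7)/(33 + 101×2.2) = 0.0274 mA, I_C = β·I_B = 2.74 mA.
Then V_CE = 9.6 − 2.74×3.3 − 2.77×2.2 = -5.55 V < 0.2 V — the active assumption fails.
Re-solve with V_CE = 0.2 V. KCL at the emitter: V_E/R_E = (V_BB−0.7−V_E)/R_B + (V_CC−0.2−V_E)/R_C, giving V_E = 3.88 V.
I_C = (V_CC − 0.2 − V_E)/R_C = (9.4 − 3.88)/3.3 = 1.67 mA.
Check: I_B = (7 − 3.88)/33 = 0.0944 mA, and β·I_B = 9.44 mA > I_C, confirming saturation.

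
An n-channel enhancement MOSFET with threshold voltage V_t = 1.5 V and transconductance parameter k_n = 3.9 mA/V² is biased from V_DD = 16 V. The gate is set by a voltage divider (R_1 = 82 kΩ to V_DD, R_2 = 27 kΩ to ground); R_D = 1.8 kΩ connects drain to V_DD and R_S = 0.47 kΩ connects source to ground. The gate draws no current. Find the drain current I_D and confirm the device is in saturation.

V_G = V_DD·R_2/(R_1+R_2) = 16×27/109 = 3.96 V.
Assume saturation: I_D = (k_n/2)(V_GS − V_t)² with V_GS = V_G − I_D·R_S = 3.96 − 0.47·I_D.
Substituting gives 0.431·I_D² − 5.52·I_D + 11.8 = 0, with roots I_D = 2.73 or 10.1 mA.
The root I_D = 10.1 mA gives V_GS = -0.773 V ≤ V_t, so take I_D = 2.73 mA.
Then V_GS = 2.68 V and V_DS = V_DD − I_D(R_D+R_S) = 16 − 2.73×2.27 = 9.81 V.
Saturation requires V_DS ≥ V_GS − V_t = 1.18 V; 9.81 ≥ 1.18 ✓.

I_D ≈ 2.7 mA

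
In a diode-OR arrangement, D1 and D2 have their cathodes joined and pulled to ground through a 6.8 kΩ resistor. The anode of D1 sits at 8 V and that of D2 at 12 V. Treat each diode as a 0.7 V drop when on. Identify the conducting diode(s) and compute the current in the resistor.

Only D2 conducts; I_R ≈ 1.7 mA

Assume both conduct. Then node N would need to be at both 8−0.7 = 7.3 V and 12−0.7 = 11.3 V, which is impossible.
Assume only D2 conducts: V_N = 12 − 0.7 = 11.3 V, so I_R = 11.3/6.8 = 1.66 mA.
Check D1: its anode-to-cathode voltage is 8 − 11.3 = -3.3 V < 0.7 V, so it is off. The assumption is consistent.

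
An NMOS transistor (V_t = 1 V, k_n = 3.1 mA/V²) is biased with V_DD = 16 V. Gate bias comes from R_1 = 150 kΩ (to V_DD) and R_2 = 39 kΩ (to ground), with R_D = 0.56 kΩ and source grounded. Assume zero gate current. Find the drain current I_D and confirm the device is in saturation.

I_D ≈ 8.2 mA

V_G = V_DD·R_2/(R_1+R_2) = 16×39/189 = 3.3 V. With the source grounded, V_GS = V_G = 3.3 V.
Assume saturation: I_D = (k_n/2)(V_GS − V_t)² = (3.1/2)×(3.3 − 1)² = 1.55×2.3² = 8.21 mA.
V_DS = V_DD − I_D·R_D = 16 − 8.21×0.56 = 11.4 V.
Saturation requires V_DS ≥ V_GS − V_t = 2.3 V; 11.4 ≥ 2.3 ✓.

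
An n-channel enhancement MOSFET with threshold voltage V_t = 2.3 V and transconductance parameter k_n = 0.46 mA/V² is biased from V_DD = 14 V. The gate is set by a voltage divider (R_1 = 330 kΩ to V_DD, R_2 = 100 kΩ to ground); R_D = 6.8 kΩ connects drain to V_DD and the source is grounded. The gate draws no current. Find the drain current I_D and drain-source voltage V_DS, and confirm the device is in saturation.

I_D ≈ 0.21 mA, V_DS ≈ 13 V

V_G = V_DD·R_2/(R_1+R_2) = 14×100/430 = 3.26 V. With the source grounded, V_GS = V_G = 3.26 V.
Assume saturation: I_D = (k_n/2)(V_GS − V_t)² = (0.46/2)×(3.26 − 2.3)² = 0.23×0.956² = 0.21 mA.
V_DS = V_DD − I_D·R_D = 14 − 0.21×6.8 = 12.6 V.
Saturation requires V_DS ≥ V_GS − V_t = 0.956 V; 12.6 ≥ 0.956 ✓.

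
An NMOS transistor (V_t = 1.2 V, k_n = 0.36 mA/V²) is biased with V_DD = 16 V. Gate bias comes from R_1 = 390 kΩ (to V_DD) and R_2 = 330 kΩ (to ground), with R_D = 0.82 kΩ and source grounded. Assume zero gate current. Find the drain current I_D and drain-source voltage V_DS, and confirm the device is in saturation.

V_G = V_DD·R_2/(R_1+R_2) = 16×330/720 = 7.33 V. With the source grounded, V_GS = V_G = 7.33 V.
Assume saturation: I_D = (k_n/2)(V_GS − V_t)² = (0.36/2)×(7.33 − 1.2)² = 0.18×6.13² = 6.77 mA.
V_DS = V_DD − I_D·R_D = 16 − 6.77×0.82 = 10.4 V.
Saturation requires V_DS ≥ V_GS − V_t = 6.13 V; 10.4 ≥ 6.13 ✓.

I_D ≈ 6.8 mA, V_DS ≈ 10 V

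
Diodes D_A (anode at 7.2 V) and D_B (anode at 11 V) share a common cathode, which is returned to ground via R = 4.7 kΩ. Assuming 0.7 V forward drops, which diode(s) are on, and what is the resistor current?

Only D_B conducts; I_R ≈ 2.2 mA

Assume both conduct. Then node N would need to be at both 7.2−0.7 = 6.5 V and 11−0.7 = 10.3 V, which is impossible.
Assume only D_B conducts: V_N = 11 − 0.7 = 10.3 V, so I_R = 10.3/4.7 = 2.19 mA.
Check D_A: its anode-to-cathode voltage is 7.2 − 10.3 = -3.1 V < 0.7 V, so it is off. The assumption is consistent.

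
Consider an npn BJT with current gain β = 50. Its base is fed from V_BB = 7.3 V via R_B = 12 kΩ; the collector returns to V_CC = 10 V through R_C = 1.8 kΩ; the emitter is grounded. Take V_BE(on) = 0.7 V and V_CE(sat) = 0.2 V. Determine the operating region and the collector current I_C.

saturation; I_C ≈ 5.4 mA

Assume active: I_B = (7.3 − 0.7)/12 = 0.55 mA, giving I_C = β·I_B = 27.5 mA.
But then V_CE = 10 − 27.5×1.8 = -39.5 V < V_CE(sat) = 0.2 V — impossible in the active region.
So the transistor is saturated. With V_CE = 0.2 V, I_C = (V_CC − 0.2)/R_C = 9.8/1.8 = 5.44 mA.
Check: β·I_B = 27.5 mA > I_C = 5.44 mA, confirming saturation.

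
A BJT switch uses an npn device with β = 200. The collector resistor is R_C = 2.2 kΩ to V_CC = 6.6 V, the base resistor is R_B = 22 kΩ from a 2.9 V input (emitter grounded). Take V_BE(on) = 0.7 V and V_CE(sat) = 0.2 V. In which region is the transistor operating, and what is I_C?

Assume active: I_B = (2.9 − 0.7)/22 = 0.1 mA, giving I_C = β·I_B = 20 mA.
But then V_CE = 6.6 − 20×2.2 = -37.4 V < V_CE(sat) = 0.2 V — impossible in the active region.
So the transistor is saturated. With V_CE = 0.2 V, I_C = (V_CC − 0.2)/R_C = 6.4/2.2 = 2.91 mA.
Check: β·I_B = 20 mA > I_C = 2.91 mA, confirming saturation.

saturation; I_C ≈ 2.9 mA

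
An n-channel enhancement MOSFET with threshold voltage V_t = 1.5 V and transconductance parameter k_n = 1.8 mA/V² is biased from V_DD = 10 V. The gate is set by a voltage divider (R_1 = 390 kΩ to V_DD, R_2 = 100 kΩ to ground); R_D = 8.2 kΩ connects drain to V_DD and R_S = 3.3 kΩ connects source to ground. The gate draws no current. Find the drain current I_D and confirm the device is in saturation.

V_G = V_DD·R_2/(R_1+R_2) = 10×100/490 = 2.04 V.
Assume saturation: I_D = (k_n/2)(V_GS − V_t)² with V_GS = V_G − I_D·R_S = 2.04 − 3.3·I_D.
Substituting gives 9.8·I_D² − 4.21·I_D + 0.263 = 0, with roots I_D = 0.0759 or 0.354 mA.
The root I_D = 0.354 mA gives V_GS = 0.873 V ≤ V_t, so take I_D = 0.0759 mA.
Then V_GS = 1.79 V and V_DS = V_DD − I_D(R_D+R_S) = 10 − 0.0759×11.5 = 9.13 V.
Saturation requires V_DS ≥ V_GS − V_t = 0.29 V; 9.13 ≥ 0.29 ✓.

I_D ≈ 0.076 mA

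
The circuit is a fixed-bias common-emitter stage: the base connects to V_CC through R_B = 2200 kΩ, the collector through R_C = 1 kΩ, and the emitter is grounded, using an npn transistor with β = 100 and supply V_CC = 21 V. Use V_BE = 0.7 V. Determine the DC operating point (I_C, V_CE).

I_C ≈ 0.92 mA, V_CE ≈ 20 V

Base loop: V_CC = I_B·R_B + V_BE, so I_B = (21 − 0.7)/2200 kΩ = 0.00923 mA.
In the active region I_C = β·I_B = 100 × 0.00923 = 0.923 mA.
Collector loop: V_CE = V_CC − I_C·R_C = 21 − 0.923×1 = 20.1 V.
Since V_CE = 20.1 V > V_CE(sat) ≈ 0.2 V, the transistor is in the active region as assumed.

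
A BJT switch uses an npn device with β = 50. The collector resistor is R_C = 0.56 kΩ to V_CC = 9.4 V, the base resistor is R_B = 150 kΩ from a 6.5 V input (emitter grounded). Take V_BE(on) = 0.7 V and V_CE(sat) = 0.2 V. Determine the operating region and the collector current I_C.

Assume active. Base-emitter loop: I_B = (V_BB − V_BE)/R_B = (6.5 − 0.7)/150 = 0.0387 mA.
I_C = β·I_B = 50×0.0387 = 1.93 mA.
V_CE = V_CC − I_C·R_C = 9.4 − 1.93×0.56 = 8.32 V > V_CE(sat), so the active-region assumption holds.

active; I_C ≈ 1.9 mA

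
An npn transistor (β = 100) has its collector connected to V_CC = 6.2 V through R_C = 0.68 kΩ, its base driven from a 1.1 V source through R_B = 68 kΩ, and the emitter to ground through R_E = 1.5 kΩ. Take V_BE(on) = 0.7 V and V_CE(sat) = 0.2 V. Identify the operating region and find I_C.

active; I_C ≈ 0.18 mA

Assume active. Base-emitter loop: I_B = (V_BB − V_BE)/(R_B + (β+1)R_E) = (1.1 − 0.7)/(68 + 101×1.5) = 0.00182 mA.
I_C = β·I_B = 100×0.00182 = 0.182 mA.
V_CE = V_CC − I_C·R_C − I_E·R_E = 6.2 − 0.182×0.68 − 0.184×1.5 = 5.8 V > V_CE(sat), so the active-region assumption holds.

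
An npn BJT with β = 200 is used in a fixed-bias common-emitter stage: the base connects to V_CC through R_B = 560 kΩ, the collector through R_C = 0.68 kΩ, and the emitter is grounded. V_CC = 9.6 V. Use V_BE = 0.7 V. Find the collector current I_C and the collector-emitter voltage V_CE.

Base loop: V_CC = I_B·R_B + V_BE, so I_B = (9.6 − 0.7)/560 kΩ = 0.0159 mA.
In the active region I_C = β·I_B = 200 × 0.0159 = 3.18 mA.
Collector loop: V_CE = V_CC − I_C·R_C = 9.6 − 3.18×0.68 = 7.44 V.
Since V_CE = 7.44 V > V_CE(sat) ≈ 0.2 V, the transistor is in the active region as assumed.

I_C ≈ 3.2 mA, V_CE ≈ 7.4 V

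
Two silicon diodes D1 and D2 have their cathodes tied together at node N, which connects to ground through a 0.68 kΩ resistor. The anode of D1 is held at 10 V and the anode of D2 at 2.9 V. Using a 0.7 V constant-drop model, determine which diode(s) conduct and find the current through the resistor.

Assume both conduct. Then node N would need to be at both 10−0.7 = 9.3 V and 2.9−0.7 = 2.2 V, which is impossible.
Assume only D1 conducts: V_N = 10 − 0.7 = 9.3 V, so I_R = 9.3/0.68 = 13.7 mA.
Check D2: its anode-to-cathode voltage is 2.9 − 9.3 = -6.4 V < 0.7 V, so it is off. The assumption is consistent.

Only D1 conducts; I_R ≈ 14 mA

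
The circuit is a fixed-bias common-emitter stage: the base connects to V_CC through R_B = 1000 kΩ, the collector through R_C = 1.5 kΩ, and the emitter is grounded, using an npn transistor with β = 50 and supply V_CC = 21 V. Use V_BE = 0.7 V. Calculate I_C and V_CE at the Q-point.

Base loop: V_CC = I_B·R_B + V_BE, so I_B = (21 − 0.7)/1000 kΩ = 0.0203 mA.
In the active region I_C = β·I_B = 50 × 0.0203 = 1.02 mA.
Collector loop: V_CE = V_CC − I_C·R_C = 21 − 1.02×1.5 = 19.5 V.
Since V_CE = 19.5 V > V_CE(sat) ≈ 0.2 V, the transistor is in the active region as assumed.

I_C ≈ 1 mA, V_CE ≈ 19 V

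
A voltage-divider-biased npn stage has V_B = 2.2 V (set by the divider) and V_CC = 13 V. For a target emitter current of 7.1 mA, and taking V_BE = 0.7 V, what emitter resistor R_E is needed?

V_E = V_B − V_BE = 2.2 − 0.7 = 1.5 V.
R_E = V_E / I_E = 1.5 / 7.1 = 0.211 kΩ.

R_E ≈ 0.21 kΩ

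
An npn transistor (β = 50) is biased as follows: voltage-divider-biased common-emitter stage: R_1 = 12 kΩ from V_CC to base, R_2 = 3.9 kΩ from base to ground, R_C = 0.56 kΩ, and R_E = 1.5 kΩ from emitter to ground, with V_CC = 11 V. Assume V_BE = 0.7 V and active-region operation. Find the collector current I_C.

I_C ≈ 1.3 mA

Thevenize the base divider: V_Th = V_CC·R_2/(R_1+R_2) = 11×3.9/15.9 = 2.7 V, R_Th = R_1‖R_2 = 2.94 kΩ.
Base-emitter loop: V_Th = I_B·R_Th + V_BE + (β+1)I_B·R_E, so I_B = (2.7 − 0.7) / (2.94 + 51×1.5) = 0.0252 mA.
I_C = β·I_B = 50×0.0252 = 1.26 mA, and I_E = (β+1)I_B = 1.28 mA.
V_CE = V_CC − I_C·R_C − I_E·R_E = 11 − 1.26×0.56 − 1.28×1.5 = 8.37 V.
V_CE = 8.37 V > 0.2 V confirms active-region operation.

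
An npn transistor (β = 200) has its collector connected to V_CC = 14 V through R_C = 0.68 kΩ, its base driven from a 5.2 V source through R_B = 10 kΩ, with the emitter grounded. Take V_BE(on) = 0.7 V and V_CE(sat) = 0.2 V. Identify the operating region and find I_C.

Assume active: I_B = (5.2 − 0.7)/10 = 0.45 mA, giving I_C = β·I_B = 90 mA.
But then V_CE = 14 − 90×0.68 = -47.2 V < V_CE(sat) = 0.2 V — impossible in the active region.
So the transistor is saturated. With V_CE = 0.2 V, I_C = (V_CC − 0.2)/R_C = 13.8/0.68 = 20.3 mA.
Check: β·I_B = 90 mA > I_C = 20.3 mA, confirming saturation.

saturation; I_C ≈ 20 mA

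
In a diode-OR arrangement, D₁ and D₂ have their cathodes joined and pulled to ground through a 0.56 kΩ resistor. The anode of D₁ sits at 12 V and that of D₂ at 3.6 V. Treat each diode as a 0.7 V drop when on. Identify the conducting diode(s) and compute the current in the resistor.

Only D₁ conducts; I_R ≈ 20 mA

Assume both conduct. Then node N would need to be at both 12−0.7 = 11.3 V and 3.6−0.7 = 2.9 V, which is impossible.
Assume only D₁ conducts: V_N = 12 − 0.7 = 11.3 V, so I_R = 11.3/0.56 = 20.2 mA.
Check D₂: its anode-to-cathode voltage is 3.6 − 11.3 = -7.7 V < 0.7 V, so it is off. The assumption is consistent.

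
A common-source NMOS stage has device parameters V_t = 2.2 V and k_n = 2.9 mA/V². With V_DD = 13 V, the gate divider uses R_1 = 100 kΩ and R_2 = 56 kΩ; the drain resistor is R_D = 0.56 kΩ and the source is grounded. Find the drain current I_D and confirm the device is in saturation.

V_G = V_DD·R_2/(R_1+R_2) = 13×56/156 = 4.67 V. With the source grounded, V_GS = V_G = 4.67 V.
Assume saturation: I_D = (k_n/2)(V_GS − V_t)² = (2.9/2)×(4.67 − 2.2)² = 1.45×2.47² = 8.82 mA.
V_DS = V_DD − I_D·R_D = 13 − 8.82×0.56 = 8.06 V.
Saturation requires V_DS ≥ V_GS − V_t = 2.47 V; 8.06 ≥ 2.47 ✓.

I_D ≈ 8.8 mA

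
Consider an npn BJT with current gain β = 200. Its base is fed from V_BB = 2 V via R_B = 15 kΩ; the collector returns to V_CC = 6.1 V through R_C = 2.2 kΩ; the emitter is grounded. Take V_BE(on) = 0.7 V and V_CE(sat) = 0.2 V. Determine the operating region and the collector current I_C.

Assume active: I_B = (2 − 0.7)/15 = 0.0867 mA, giving I_C = β·I_B = 17.3 mA.
But then V_CE = 6.1 − 17.3×2.2 = -32 V < V_CE(sat) = 0.2 V — impossible in the active region.
So the transistor is saturated. With V_CE = 0.2 V, I_C = (V_CC − 0.2)/R_C = 5.9/2.2 = 2.68 mA.
Check: β·I_B = 17.3 mA > I_C = 2.68 mA, confirming saturation.

saturation; I_C ≈ 2.7 mA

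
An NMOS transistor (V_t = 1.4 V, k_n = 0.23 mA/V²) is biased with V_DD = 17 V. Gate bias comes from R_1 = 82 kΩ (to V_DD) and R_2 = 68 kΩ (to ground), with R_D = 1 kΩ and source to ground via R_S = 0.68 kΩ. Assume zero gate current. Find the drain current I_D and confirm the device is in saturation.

V_G = V_DD·R_2/(R_1+R_2) = 17×68/150 = 7.71 V.
Assume saturation: I_D = (k_n/2)(V_GS − V_t)² with V_GS = V_G − I_D·R_S = 7.71 − 0.68·I_D.
Substituting gives 0.0532·I_D² − 1.99·I_D + 4.57 = 0, with roots I_D = 2.47 or 34.9 mA.
The root I_D = 34.9 mA gives V_GS = -16 V ≤ V_t, so take I_D = 2.47 mA.
Then V_GS = 6.03 V and V_DS = V_DD − I_D(R_D+R_S) = 17 − 2.47×1.68 = 12.9 V.
Saturation requires V_DS ≥ V_GS − V_t = 4.63 V; 12.9 ≥ 4.63 ✓.

I_D ≈ 2.5 mA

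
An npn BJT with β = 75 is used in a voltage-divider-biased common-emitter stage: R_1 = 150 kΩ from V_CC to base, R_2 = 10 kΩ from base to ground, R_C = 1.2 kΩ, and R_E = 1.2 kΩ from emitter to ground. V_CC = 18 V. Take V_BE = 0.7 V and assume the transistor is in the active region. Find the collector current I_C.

Thevenize the base divider: V_Th = V_CC·R_2/(R_1+R_2) = 18×10/160 = 1.12 V, R_Th = R_1‖R_2 = 9.38 kΩ.
Base-emitter loop: V_Th = I_B·R_Th + V_BE + (β+1)I_B·R_E, so I_B = (1.12 − 0.7) / (9.38 + 76×1.2) = 0.00423 mA.
I_C = β·I_B = 75×0.00423 = 0.317 mA, and I_E = (β+1)I_B = 0.321 mA.
V_CE = V_CC − I_C·R_C − I_E·R_E = 18 − 0.317×1.2 − 0.321×1.2 = 17.2 V.
V_CE = 17.2 V > 0.2 V confirms active-region operation.

I_C ≈ 0.32 mA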